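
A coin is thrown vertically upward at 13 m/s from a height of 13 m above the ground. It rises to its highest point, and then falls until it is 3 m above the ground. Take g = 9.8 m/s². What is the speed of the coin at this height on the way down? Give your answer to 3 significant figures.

Phase 1 (rising): v₀ = 13.0 m/s, a = -9.8 m/s².
v = v₀ + at → t = (0 − 13.0) / -9.8 = 1.33 s
v² = v₀² + 2aΔx → Δx = (0² − 13.0²)/(2·-9.8) = 8.62 m

Phase 2 (falling): v₀ = 0 m/s, a = -9.8 m/s².
Falls 18.6 m from rest: t = √(2·18.6/9.8) = 1.95 s; v = g·t = 19.1 m/s.
Final speed = 19.1 m/s

19.1 m/s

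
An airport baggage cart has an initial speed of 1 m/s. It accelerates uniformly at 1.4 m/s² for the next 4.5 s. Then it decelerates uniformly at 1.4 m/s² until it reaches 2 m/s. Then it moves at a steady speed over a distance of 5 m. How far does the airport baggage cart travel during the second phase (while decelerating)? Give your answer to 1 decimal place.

Phase 1 (accelerating): v₀ = 1.00 m/s, a = 1.4 m/s².
v = v₀ + at = 1.00 + (1.4)(4.5) = 7.30 m/s
Δx = v₀t + ½at² = 1.00·4.5 + 0.5·1.4·4.5² = 18.7 m

Phase 2 (decelerating): v₀ = 7.30 m/s, a = -1.4 m/s².
v = v₀ + at → t = (2 − 7.30) / -1.4 = 3.79 s
v² = v₀² + 2aΔx → Δx = (2² − 7.30²)/(2·-1.4) = 17.6 m
Distance in phase 2 = 17.6 m

17.6 m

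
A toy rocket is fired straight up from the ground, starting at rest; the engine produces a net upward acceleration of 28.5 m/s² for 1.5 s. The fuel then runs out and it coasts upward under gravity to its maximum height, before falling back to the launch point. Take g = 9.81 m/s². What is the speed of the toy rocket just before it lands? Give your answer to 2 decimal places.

Phase 1 (powered ascent): v₀ = 0 m/s, a = 28.5 m/s².
v = v₀ + at = 0 + (28.5)(1.5) = 42.8 m/s
Δx = v₀t + ½at² = 0·1.5 + 0.5·28.5·1.5² = 32.1 m

Phase 2 (coasting upward): v₀ = 42.8 m/s, a = -9.81 m/s².
v = v₀ + at → t = (0 − 42.8) / -9.81 = 4.36 s
v² = v₀² + 2aΔx → Δx = (0² − 42.8²)/(2·-9.81) = 93.1 m

Phase 3 (free fall): v₀ = 0 m/s, a = -9.81 m/s².
Falls 125 m from rest: t = √(2·125/9.81) = 5.05 s; v = g·t = 49.6 m/s.
Impact speed = 49.6 m/s

49.56 m/s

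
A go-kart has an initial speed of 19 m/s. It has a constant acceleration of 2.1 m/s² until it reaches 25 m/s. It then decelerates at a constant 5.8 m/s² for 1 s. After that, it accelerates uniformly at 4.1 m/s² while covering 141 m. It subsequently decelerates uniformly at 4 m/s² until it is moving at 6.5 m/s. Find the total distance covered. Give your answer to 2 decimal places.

Phase 1 (accelerating): v₀ = 19.0 m/s, a = 2.1 m/s².
v = v₀ + at → t = (25 − 19.0) / 2.1 = 2.86 s
v² = v₀² + 2aΔx → Δx = (25² − 19.0²)/(2·2.1) = 62.9 m

Phase 2 (decelerating): v₀ = 25.0 m/s, a = -5.8 m/s².
v = v₀ + at = 25.0 + (-5.8)(1) = 19.2 m/s
Δx = v₀t + ½at² = 25.0·1 + 0.5·-5.8·1² = 22.1 m

Phase 3 (accelerating): v₀ = 19.2 m/s, a = 4.1 m/s².
v² = v₀² + 2aΔx = 19.2² + 2·4.1·141 = 1520 → v = 39.0 m/s
t = (v − v₀)/a = (39.0 − 19.2)/4.1 = 4.84 s

Phase 4 (decelerating): v₀ = 39.0 m/s, a = -4 m/s².
v = v₀ + at → t = (6.5 − 39.0) / -4 = 8.14 s
v² = v₀² + 2aΔx → Δx = (6.5² − 39.0²)/(2·-4) = 185 m
Total distance = 62.9 + 22.1 + 141 + 185 = 411 m

411.28 m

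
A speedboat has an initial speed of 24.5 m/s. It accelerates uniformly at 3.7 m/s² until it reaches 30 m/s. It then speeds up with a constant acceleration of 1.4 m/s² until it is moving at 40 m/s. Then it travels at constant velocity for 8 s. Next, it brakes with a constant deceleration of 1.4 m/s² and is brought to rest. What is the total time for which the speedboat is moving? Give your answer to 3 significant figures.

Phase 1 (accelerating): v₀ = 24.5 m/s, a = 3.7 m/s².
v = v₀ + at → t = (30 − 24.5) / 3.7 = 1.49 s
v² = v₀² + 2aΔx → Δx = (30² − 24.5²)/(2·3.7) = 40.5 m

Phase 2 (accelerating): v₀ = 30.0 m/s, a = 1.4 m/s².
v = v₀ + at → t = (40 − 30.0) / 1.4 = 7.14 s
v² = v₀² + 2aΔx → Δx = (40² − 30.0²)/(2·1.4) = 250 m

Phase 3 (constant speed): v₀ = 40.0 m/s, a = 0 m/s².
v = v₀ + at = 40.0 + (0)(8) = 40.0 m/s
Δx = v₀t + ½at² = 40.0·8 + 0.5·0·8² = 320 m

Phase 4 (decelerating): v₀ = 40.0 m/s, a = -1.4 m/s².
v = v₀ + at → t = (0 − 40.0) / -1.4 = 28.6 s
v² = v₀² + 2aΔx → Δx = (0² − 40.0²)/(2·-1.4) = 571 m
Total time = 1.49 + 7.14 + 8.00 + 28.6 = 45.2 s

45.2 s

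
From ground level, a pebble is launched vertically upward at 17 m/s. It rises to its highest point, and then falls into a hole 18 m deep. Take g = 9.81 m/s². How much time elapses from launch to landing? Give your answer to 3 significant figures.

Phase 1 (rising): v₀ = 17.0 m/s, a = -9.81 m/s².
v = v₀ + at → t = (0 − 17.0) / -9.81 = 1.73 s
v² = v₀² + 2aΔx → Δx = (0² − 17.0²)/(2·-9.81) = 14.7 m

Phase 2 (falling): v₀ = 0 m/s, a = -9.81 m/s².
Falls 32.7 m from rest: t = √(2·32.7/9.81) = 2.58 s; v = g·t = 25.3 m/s.
Total time = 1.73 + 2.58 = 4.32 s

4.32 s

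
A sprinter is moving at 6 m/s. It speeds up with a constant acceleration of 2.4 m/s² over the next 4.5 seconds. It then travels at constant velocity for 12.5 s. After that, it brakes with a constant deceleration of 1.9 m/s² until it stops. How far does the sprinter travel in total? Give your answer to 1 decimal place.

Phase 1 (accelerating): v₀ = 6.00 m/s, a = 2.4 m/s².
v = v₀ + at = 6.00 + (2.4)(4.5) = 16.8 m/s
Δx = v₀t + ½at² = 6.00·4.5 + 0.5·2.4·4.5² = 51.3 m

Phase 2 (constant speed): v₀ = 16.8 m/s, a = 0 m/s².
v = v₀ + at = 16.8 + (0)(12.5) = 16.8 m/s
Δx = v₀t + ½at² = 16.8·12.5 + 0.5·0·12.5² = 210 m

Phase 3 (decelerating): v₀ = 16.8 m/s, a = -1.9 m/s².
v = v₀ + at → t = (0 − 16.8) / -1.9 = 8.84 s
v² = v₀² + 2aΔx → Δx = (0² − 16.8²)/(2·-1.9) = 74.3 m
Total distance = 51.3 + 210 + 74.3 = 336 m

335.6 m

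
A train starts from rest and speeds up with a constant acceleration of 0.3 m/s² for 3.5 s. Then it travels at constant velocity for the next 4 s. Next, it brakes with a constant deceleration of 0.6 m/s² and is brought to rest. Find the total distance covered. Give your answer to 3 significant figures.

Phase 1 (accelerating): v₀ = 0 m/s, a = 0.3 m/s².
v = v₀ + at = 0 + (0.3)(3.5) = 1.05 m/s
Δx = v₀t + ½at² = 0·3.5 + 0.5·0.3·3.5² = 1.84 m

Phase 2 (constant speed): v₀ = 1.05 m/s, a = 0 m/s².
v = v₀ + at = 1.05 + (0)(4) = 1.05 m/s
Δx = v₀t + ½at² = 1.05·4 + 0.5·0·4² = 4.20 m

Phase 3 (decelerating): v₀ = 1.05 m/s, a = -0.6 m/s².
v = v₀ + at → t = (0 − 1.05) / -0.6 = 1.75 s
v² = v₀² + 2aΔx → Δx = (0² − 1.05²)/(2·-0.6) = 0.919 m
Total distance = 1.84 + 4.20 + 0.919 = 6.96 m

6.96 m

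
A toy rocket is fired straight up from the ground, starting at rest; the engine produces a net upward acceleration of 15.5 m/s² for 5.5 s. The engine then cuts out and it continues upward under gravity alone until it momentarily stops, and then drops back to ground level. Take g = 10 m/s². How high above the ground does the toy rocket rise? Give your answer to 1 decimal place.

Phase 1 (powered ascent): v₀ = 0 m/s, a = 15.5 m/s².
v = v₀ + at = 0 + (15.5)(5.5) = 85.2 m/s
Δx = v₀t + ½at² = 0·5.5 + 0.5·15.5·5.5² = 234 m

Phase 2 (coasting upward): v₀ = 85.2 m/s, a = -10 m/s².
v = v₀ + at → t = (0 − 85.2) / -10 = 8.53 s
v² = v₀² + 2aΔx → Δx = (0² − 85.2²)/(2·-10) = 363 m
Maximum height = 234 + 363 = 598 m

597.8 m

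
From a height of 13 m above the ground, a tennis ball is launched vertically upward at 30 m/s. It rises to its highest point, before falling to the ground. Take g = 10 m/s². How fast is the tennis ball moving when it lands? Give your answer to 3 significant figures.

Phase 1 (rising): v₀ = 30.0 m/s, a = -10 m/s².
v = v₀ + at → t = (0 − 30.0) / -10 = 3.00 s
v² = v₀² + 2aΔx → Δx = (0² − 30.0²)/(2·-10) = 45.0 m

Phase 2 (falling): v₀ = 0 m/s, a = -10 m/s².
Falls 58.0 m from rest: t = √(2·58.0/10) = 3.41 s; v = g·t = 34.1 m/s.
Final speed = 34.1 m/s

34.1 m/s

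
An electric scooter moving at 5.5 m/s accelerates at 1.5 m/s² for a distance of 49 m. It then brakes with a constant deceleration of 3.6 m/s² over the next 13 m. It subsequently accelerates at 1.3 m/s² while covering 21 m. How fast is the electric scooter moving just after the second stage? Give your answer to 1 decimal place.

9.1 m/s

Phase 1 (accelerating): v₀ = 5.50 m/s, a = 1.5 m/s².
v² = v₀² + 2aΔx = 5.50² + 2·1.5·49 = 177 → v = 13.3 m/s
t = (v − v₀)/a = (13.3 − 5.50)/1.5 = 5.21 s

Phase 2 (decelerating): v₀ = 13.3 m/s, a = -3.6 m/s².
v² = v₀² + 2aΔx = 13.3² + 2·-3.6·13 = 83.7 → v = 9.15 m/s
t = (v − v₀)/a = (9.15 − 13.3)/-3.6 = 1.16 s
Speed at end of phase 2 = 9.15 m/s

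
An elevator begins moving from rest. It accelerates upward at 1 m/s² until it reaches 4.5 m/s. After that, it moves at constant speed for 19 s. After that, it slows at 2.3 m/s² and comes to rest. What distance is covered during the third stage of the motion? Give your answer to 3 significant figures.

Phase 1 (accelerating): v₀ = 0 m/s, a = 1 m/s².
v = v₀ + at → t = (4.5 − 0) / 1 = 4.50 s
v² = v₀² + 2aΔx → Δx = (4.5² − 0²)/(2·1) = 10.1 m

Phase 2 (constant speed): v₀ = 4.50 m/s, a = 0 m/s².
v = v₀ + at = 4.50 + (0)(19) = 4.50 m/s
Δx = v₀t + ½at² = 4.50·19 + 0.5·0·19² = 85.5 m

Phase 3 (decelerating): v₀ = 4.50 m/s, a = -2.3 m/s².
v = v₀ + at → t = (0 − 4.50) / -2.3 = 1.96 s
v² = v₀² + 2aΔx → Δx = (0² − 4.50²)/(2·-2.3) = 4.40 m
Distance in phase 3 = 4.40 m

4.40 m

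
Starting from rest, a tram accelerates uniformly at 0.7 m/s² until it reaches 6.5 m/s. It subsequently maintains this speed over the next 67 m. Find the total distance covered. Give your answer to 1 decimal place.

97.2 m

Phase 1 (accelerating): v₀ = 0 m/s, a = 0.7 m/s².
v = v₀ + at → t = (6.5 − 0) / 0.7 = 9.29 s
v² = v₀² + 2aΔx → Δx = (6.5² − 0²)/(2·0.7) = 30.2 m

Phase 2 (constant speed): v₀ = 6.50 m/s, a = 0 m/s².
Constant speed: t = d/v = 67/6.50 = 10.3 s
Total distance = 30.2 + 67.0 = 97.2 m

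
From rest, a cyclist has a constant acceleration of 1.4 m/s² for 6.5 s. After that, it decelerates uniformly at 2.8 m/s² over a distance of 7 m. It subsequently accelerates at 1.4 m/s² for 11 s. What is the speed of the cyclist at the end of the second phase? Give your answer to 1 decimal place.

6.6 m/s

Phase 1 (accelerating): v₀ = 0 m/s, a = 1.4 m/s².
v = v₀ + at = 0 + (1.4)(6.5) = 9.10 m/s
Δx = v₀t + ½at² = 0·6.5 + 0.5·1.4·6.5² = 29.6 m

Phase 2 (decelerating): v₀ = 9.10 m/s, a = -2.8 m/s².
v² = v₀² + 2aΔx = 9.10² + 2·-2.8·7 = 43.6 → v = 6.60 m/s
t = (v − v₀)/a = (6.60 − 9.10)/-2.8 = 0.892 s
Speed at end of phase 2 = 6.60 m/s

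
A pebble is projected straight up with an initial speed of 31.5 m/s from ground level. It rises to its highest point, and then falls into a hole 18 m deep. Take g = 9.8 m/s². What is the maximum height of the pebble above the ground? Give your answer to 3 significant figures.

50.6 m

Phase 1 (rising): v₀ = 31.5 m/s, a = -9.8 m/s².
v = v₀ + at → t = (0 − 31.5) / -9.8 = 3.21 s
v² = v₀² + 2aΔx → Δx = (0² − 31.5²)/(2·-9.8) = 50.6 m
Maximum height = 50.6 m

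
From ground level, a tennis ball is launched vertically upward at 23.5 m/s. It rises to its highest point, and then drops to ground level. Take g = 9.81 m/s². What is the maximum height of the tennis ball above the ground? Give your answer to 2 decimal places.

Phase 1 (rising): v₀ = 23.5 m/s, a = -9.81 m/s².
v = v₀ + at → t = (0 − 23.5) / -9.81 = 2.40 s
v² = v₀² + 2aΔx → Δx = (0² − 23.5²)/(2·-9.81) = 28.1 m
Maximum height = 28.1 m

28.15 m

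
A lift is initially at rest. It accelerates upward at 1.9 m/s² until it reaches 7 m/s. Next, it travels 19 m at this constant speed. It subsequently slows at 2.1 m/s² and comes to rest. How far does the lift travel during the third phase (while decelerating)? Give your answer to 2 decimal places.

Phase 1 (accelerating): v₀ = 0 m/s, a = 1.9 m/s².
v = v₀ + at → t = (7 − 0) / 1.9 = 3.68 s
v² = v₀² + 2aΔx → Δx = (7² − 0²)/(2·1.9) = 12.9 m

Phase 2 (constant speed): v₀ = 7.00 m/s, a = 0 m/s².
Constant speed: t = d/v = 19/7.00 = 2.71 s

Phase 3 (decelerating): v₀ = 7.00 m/s, a = -2.1 m/s².
v = v₀ + at → t = (0 − 7.00) / -2.1 = 3.33 s
v² = v₀² + 2aΔx → Δx = (0² − 7.00²)/(2·-2.1) = 11.7 m
Distance in phase 3 = 11.7 m

11.67 m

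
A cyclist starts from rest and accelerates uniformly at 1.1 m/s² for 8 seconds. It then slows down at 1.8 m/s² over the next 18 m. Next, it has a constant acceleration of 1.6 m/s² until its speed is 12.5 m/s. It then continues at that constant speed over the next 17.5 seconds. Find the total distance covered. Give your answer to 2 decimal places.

Phase 1 (accelerating): v₀ = 0 m/s, a = 1.1 m/s².
v = v₀ + at = 0 + (1.1)(8) = 8.80 m/s
Δx = v₀t + ½at² = 0·8 + 0.5·1.1·8² = 35.2 m

Phase 2 (decelerating): v₀ = 8.80 m/s, a = -1.8 m/s².
v² = v₀² + 2aΔx = 8.80² + 2·-1.8·18 = 12.6 → v = 3.56 m/s
t = (v − v₀)/a = (3.56 − 8.80)/-1.8 = 2.91 s

Phase 3 (accelerating): v₀ = 3.56 m/s, a = 1.6 m/s².
v = v₀ + at → t = (12.5 − 3.56) / 1.6 = 5.59 s
v² = v₀² + 2aΔx → Δx = (12.5² − 3.56²)/(2·1.6) = 44.9 m

Phase 4 (constant speed): v₀ = 12.5 m/s, a = 0 m/s².
v = v₀ + at = 12.5 + (0)(17.5) = 12.5 m/s
Δx = v₀t + ½at² = 12.5·17.5 + 0.5·0·17.5² = 219 m
Total distance = 35.2 + 18.0 + 44.9 + 219 = 317 m

316.83 m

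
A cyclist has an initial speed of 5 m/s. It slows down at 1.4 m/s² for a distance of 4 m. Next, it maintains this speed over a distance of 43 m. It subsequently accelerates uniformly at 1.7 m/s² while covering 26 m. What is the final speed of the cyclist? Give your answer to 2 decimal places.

Phase 1 (decelerating): v₀ = 5.00 m/s, a = -1.4 m/s².
v² = v₀² + 2aΔx = 5.00² + 2·-1.4·4 = 13.8 → v = 3.71 m/s
t = (v − v₀)/a = (3.71 − 5.00)/-1.4 = 0.918 s

Phase 2 (constant speed): v₀ = 3.71 m/s, a = 0 m/s².
Constant speed: t = d/v = 43/3.71 = 11.6 s

Phase 3 (accelerating): v₀ = 3.71 m/s, a = 1.7 m/s².
v² = v₀² + 2aΔx = 3.71² + 2·1.7·26 = 102 → v = 10.1 m/s
t = (v − v₀)/a = (10.1 − 3.71)/1.7 = 3.76 s
Final speed = 10.1 m/s

10.11 m/s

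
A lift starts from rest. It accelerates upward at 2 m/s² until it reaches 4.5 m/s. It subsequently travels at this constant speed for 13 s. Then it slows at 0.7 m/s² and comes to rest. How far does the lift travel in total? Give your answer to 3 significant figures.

78.0 m

Phase 1 (accelerating): v₀ = 0 m/s, a = 2 m/s².
v = v₀ + at → t = (4.5 − 0) / 2 = 2.25 s
v² = v₀² + 2aΔx → Δx = (4.5² − 0²)/(2·2) = 5.06 m

Phase 2 (constant speed): v₀ = 4.50 m/s, a = 0 m/s².
v = v₀ + at = 4.50 + (0)(13) = 4.50 m/s
Δx = v₀t + ½at² = 4.50·13 + 0.5·0·13² = 58.5 m

Phase 3 (decelerating): v₀ = 4.50 m/s, a = -0.7 m/s².
v = v₀ + at → t = (0 − 4.50) / -0.7 = 6.43 s
v² = v₀² + 2aΔx → Δx = (0² − 4.50²)/(2·-0.7) = 14.5 m
Total distance = 5.06 + 58.5 + 14.5 = 78.0 m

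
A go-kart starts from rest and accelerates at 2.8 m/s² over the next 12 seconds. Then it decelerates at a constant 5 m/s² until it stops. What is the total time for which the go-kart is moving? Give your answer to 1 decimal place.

18.7 s

Phase 1 (accelerating): v₀ = 0 m/s, a = 2.8 m/s².
v = v₀ + at = 0 + (2.8)(12) = 33.6 m/s
Δx = v₀t + ½at² = 0·12 + 0.5·2.8·12² = 202 m

Phase 2 (decelerating): v₀ = 33.6 m/s, a = -5 m/s².
v = v₀ + at → t = (0 − 33.6) / -5 = 6.72 s
v² = v₀² + 2aΔx → Δx = (0² − 33.6²)/(2·-5) = 113 m
Total time = 12.0 + 6.72 = 18.7 s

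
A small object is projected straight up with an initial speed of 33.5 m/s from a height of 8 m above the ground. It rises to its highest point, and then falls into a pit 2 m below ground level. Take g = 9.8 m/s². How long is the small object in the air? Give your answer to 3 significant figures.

7.12 s

Phase 1 (rising): v₀ = 33.5 m/s, a = -9.8 m/s².
v = v₀ + at → t = (0 − 33.5) / -9.8 = 3.42 s
v² = v₀² + 2aΔx → Δx = (0² − 33.5²)/(2·-9.8) = 57.3 m

Phase 2 (falling): v₀ = 0 m/s, a = -9.8 m/s².
Falls 67.3 m from rest: t = √(2·67.3/9.8) = 3.70 s; v = g·t = 36.3 m/s.
Total time = 3.42 + 3.70 = 7.12 s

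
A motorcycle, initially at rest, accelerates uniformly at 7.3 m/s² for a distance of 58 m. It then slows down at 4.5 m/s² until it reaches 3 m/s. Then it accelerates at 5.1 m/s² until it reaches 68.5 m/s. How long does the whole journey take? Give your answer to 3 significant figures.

Phase 1 (accelerating): v₀ = 0 m/s, a = 7.3 m/s².
v² = v₀² + 2aΔx = 0² + 2·7.3·58 = 847 → v = 29.1 m/s
t = (v − v₀)/a = (29.1 − 0)/7.3 = 3.99 s

Phase 2 (decelerating): v₀ = 29.1 m/s, a = -4.5 m/s².
v = v₀ + at → t = (3 − 29.1) / -4.5 = 5.80 s
v² = v₀² + 2aΔx → Δx = (3² − 29.1²)/(2·-4.5) = 93.1 m

Phase 3 (accelerating): v₀ = 3.00 m/s, a = 5.1 m/s².
v = v₀ + at → t = (68.5 − 3.00) / 5.1 = 12.8 s
v² = v₀² + 2aΔx → Δx = (68.5² − 3.00²)/(2·5.1) = 459 m
Total time = 3.99 + 5.80 + 12.8 = 22.6 s

22.6 s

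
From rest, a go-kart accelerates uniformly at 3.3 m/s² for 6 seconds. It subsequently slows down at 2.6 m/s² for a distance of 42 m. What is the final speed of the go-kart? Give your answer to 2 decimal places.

Phase 1 (accelerating): v₀ = 0 m/s, a = 3.3 m/s².
v = v₀ + at = 0 + (3.3)(6) = 19.8 m/s
Δx = v₀t + ½at² = 0·6 + 0.5·3.3·6² = 59.4 m

Phase 2 (decelerating): v₀ = 19.8 m/s, a = -2.6 m/s².
v² = v₀² + 2aΔx = 19.8² + 2·-2.6·42 = 174 → v = 13.2 m/s
t = (v − v₀)/a = (13.2 − 19.8)/-2.6 = 2.55 s
Final speed = 13.2 m/s

13.18 m/s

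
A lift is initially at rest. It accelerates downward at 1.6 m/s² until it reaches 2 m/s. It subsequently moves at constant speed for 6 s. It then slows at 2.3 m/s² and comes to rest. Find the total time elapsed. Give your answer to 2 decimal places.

Phase 1 (accelerating): v₀ = 0 m/s, a = 1.6 m/s².
v = v₀ + at → t = (2 − 0) / 1.6 = 1.25 s
v² = v₀² + 2aΔx → Δx = (2² − 0²)/(2·1.6) = 1.25 m

Phase 2 (constant speed): v₀ = 2.00 m/s, a = 0 m/s².
v = v₀ + at = 2.00 + (0)(6) = 2.00 m/s
Δx = v₀t + ½at² = 2.00·6 + 0.5·0·6² = 12.0 m

Phase 3 (decelerating): v₀ = 2.00 m/s, a = -2.3 m/s².
v = v₀ + at → t = (0 − 2.00) / -2.3 = 0.870 s
v² = v₀² + 2aΔx → Δx = (0² − 2.00²)/(2·-2.3) = 0.870 m
Total time = 1.25 + 6.00 + 0.870 = 8.12 s

8.12 s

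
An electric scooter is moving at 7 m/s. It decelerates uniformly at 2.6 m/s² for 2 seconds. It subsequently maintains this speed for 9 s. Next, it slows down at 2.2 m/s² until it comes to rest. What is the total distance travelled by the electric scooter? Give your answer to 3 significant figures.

25.7 m

Phase 1 (decelerating): v₀ = 7.00 m/s, a = -2.6 m/s².
v = v₀ + at = 7.00 + (-2.6)(2) = 1.80 m/s
Δx = v₀t + ½at² = 7.00·2 + 0.5·-2.6·2² = 8.80 m

Phase 2 (constant speed): v₀ = 1.80 m/s, a = 0 m/s².
v = v₀ + at = 1.80 + (0)(9) = 1.80 m/s
Δx = v₀t + ½at² = 1.80·9 + 0.5·0·9² = 16.2 m

Phase 3 (decelerating): v₀ = 1.80 m/s, a = -2.2 m/s².
v = v₀ + at → t = (0 − 1.80) / -2.2 = 0.818 s
v² = v₀² + 2aΔx → Δx = (0² − 1.80²)/(2·-2.2) = 0.736 m
Total distance = 8.80 + 16.2 + 0.736 = 25.7 m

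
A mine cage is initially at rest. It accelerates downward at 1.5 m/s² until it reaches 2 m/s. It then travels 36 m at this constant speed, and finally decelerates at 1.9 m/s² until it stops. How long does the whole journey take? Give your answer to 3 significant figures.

20.4 s

Phase 1 (accelerating): v₀ = 0 m/s, a = 1.5 m/s².
v = v₀ + at → t = (2 − 0) / 1.5 = 1.33 s
v² = v₀² + 2aΔx → Δx = (2² − 0²)/(2·1.5) = 1.33 m

Phase 2 (constant speed): v₀ = 2.00 m/s, a = 0 m/s².
Constant speed: t = d/v = 36/2.00 = 18.0 s

Phase 3 (decelerating): v₀ = 2.00 m/s, a = -1.9 m/s².
v = v₀ + at → t = (0 − 2.00) / -1.9 = 1.05 s
v² = v₀² + 2aΔx → Δx = (0² − 2.00²)/(2·-1.9) = 1.05 m
Total time = 1.33 + 18.0 + 1.05 = 20.4 s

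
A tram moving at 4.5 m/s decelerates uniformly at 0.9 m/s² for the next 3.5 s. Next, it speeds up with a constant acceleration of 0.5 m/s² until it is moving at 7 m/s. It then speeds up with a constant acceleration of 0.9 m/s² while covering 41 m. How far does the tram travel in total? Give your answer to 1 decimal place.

98.4 m

Phase 1 (decelerating): v₀ = 4.50 m/s, a = -0.9 m/s².
v = v₀ + at = 4.50 + (-0.9)(3.5) = 1.35 m/s
Δx = v₀t + ½at² = 4.50·3.5 + 0.5·-0.9·3.5² = 10.2 m

Phase 2 (accelerating): v₀ = 1.35 m/s, a = 0.5 m/s².
v = v₀ + at → t = (7 − 1.35) / 0.5 = 11.3 s
v² = v₀² + 2aΔx → Δx = (7² − 1.35²)/(2·0.5) = 47.2 m

Phase 3 (accelerating): v₀ = 7.00 m/s, a = 0.9 m/s².
v² = v₀² + 2aΔx = 7.00² + 2·0.9·41 = 123 → v = 11.1 m/s
t = (v − v₀)/a = (11.1 − 7.00)/0.9 = 4.54 s
Total distance = 10.2 + 47.2 + 41.0 = 98.4 m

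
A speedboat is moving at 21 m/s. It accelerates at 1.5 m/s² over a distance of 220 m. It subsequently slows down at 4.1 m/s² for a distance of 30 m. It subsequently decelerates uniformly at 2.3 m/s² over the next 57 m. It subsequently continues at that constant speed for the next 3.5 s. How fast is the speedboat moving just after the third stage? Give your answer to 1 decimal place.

Phase 1 (accelerating): v₀ = 21.0 m/s, a = 1.5 m/s².
v² = v₀² + 2aΔx = 21.0² + 2·1.5·220 = 1100 → v = 33.2 m/s
t = (v − v₀)/a = (33.2 − 21.0)/1.5 = 8.12 s

Phase 2 (decelerating): v₀ = 33.2 m/s, a = -4.1 m/s².
v² = v₀² + 2aΔx = 33.2² + 2·-4.1·30 = 855 → v = 29.2 m/s
t = (v − v₀)/a = (29.2 − 33.2)/-4.1 = 0.961 s

Phase 3 (decelerating): v₀ = 29.2 m/s, a = -2.3 m/s².
v² = v₀² + 2aΔx = 29.2² + 2·-2.3·57 = 593 → v = 24.3 m/s
t = (v − v₀)/a = (24.3 − 29.2)/-2.3 = 2.13 s
Speed at end of phase 3 = 24.3 m/s

24.3 m/s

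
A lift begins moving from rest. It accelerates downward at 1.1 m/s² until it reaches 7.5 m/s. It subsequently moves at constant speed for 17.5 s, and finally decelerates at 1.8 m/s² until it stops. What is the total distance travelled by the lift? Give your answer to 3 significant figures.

Phase 1 (accelerating): v₀ = 0 m/s, a = 1.1 m/s².
v = v₀ + at → t = (7.5 − 0) / 1.1 = 6.82 s
v² = v₀² + 2aΔx → Δx = (7.5² − 0²)/(2·1.1) = 25.6 m

Phase 2 (constant speed): v₀ = 7.50 m/s, a = 0 m/s².
v = v₀ + at = 7.50 + (0)(17.5) = 7.50 m/s
Δx = v₀t + ½at² = 7.50·17.5 + 0.5·0·17.5² = 131 m

Phase 3 (decelerating): v₀ = 7.50 m/s, a = -1.8 m/s².
v = v₀ + at → t = (0 − 7.50) / -1.8 = 4.17 s
v² = v₀² + 2aΔx → Δx = (0² − 7.50²)/(2·-1.8) = 15.6 m
Total distance = 25.6 + 131 + 15.6 = 172 m

172 m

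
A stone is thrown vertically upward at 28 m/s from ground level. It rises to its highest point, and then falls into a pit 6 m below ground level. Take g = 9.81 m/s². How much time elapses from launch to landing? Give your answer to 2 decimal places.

5.92 s

Phase 1 (rising): v₀ = 28.0 m/s, a = -9.81 m/s².
v = v₀ + at → t = (0 − 28.0) / -9.81 = 2.85 s
v² = v₀² + 2aΔx → Δx = (0² − 28.0²)/(2·-9.81) = 40.0 m

Phase 2 (falling): v₀ = 0 m/s, a = -9.81 m/s².
Falls 46.0 m from rest: t = √(2·46.0/9.81) = 3.06 s; v = g·t = 30.0 m/s.
Total time = 2.85 + 3.06 = 5.92 s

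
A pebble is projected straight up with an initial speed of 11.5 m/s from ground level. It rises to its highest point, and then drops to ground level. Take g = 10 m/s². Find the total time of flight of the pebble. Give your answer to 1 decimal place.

Phase 1 (rising): v₀ = 11.5 m/s, a = -10 m/s².
v = v₀ + at → t = (0 − 11.5) / -10 = 1.15 s
v² = v₀² + 2aΔx → Δx = (0² − 11.5²)/(2·-10) = 6.61 m

Phase 2 (falling): v₀ = 0 m/s, a = -10 m/s².
Falls 6.61 m from rest: t = √(2·6.61/10) = 1.15 s; v = g·t = 11.5 m/s.
Total time = 1.15 + 1.15 = 2.30 s

2.3 s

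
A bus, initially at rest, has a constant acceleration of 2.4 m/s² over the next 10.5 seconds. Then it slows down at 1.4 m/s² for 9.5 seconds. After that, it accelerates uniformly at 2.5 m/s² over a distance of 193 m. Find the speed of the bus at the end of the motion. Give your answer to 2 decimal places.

Phase 1 (accelerating): v₀ = 0 m/s, a = 2.4 m/s².
v = v₀ + at = 0 + (2.4)(10.5) = 25.2 m/s
Δx = v₀t + ½at² = 0·10.5 + 0.5·2.4·10.5² = 132 m

Phase 2 (decelerating): v₀ = 25.2 m/s, a = -1.4 m/s².
v = v₀ + at = 25.2 + (-1.4)(9.5) = 11.9 m/s
Δx = v₀t + ½at² = 25.2·9.5 + 0.5·-1.4·9.5² = 176 m

Phase 3 (accelerating): v₀ = 11.9 m/s, a = 2.5 m/s².
v² = v₀² + 2aΔx = 11.9² + 2·2.5·193 = 1110 → v = 33.3 m/s
t = (v − v₀)/a = (33.3 − 11.9)/2.5 = 8.55 s
Final speed = 33.3 m/s

33.27 m/s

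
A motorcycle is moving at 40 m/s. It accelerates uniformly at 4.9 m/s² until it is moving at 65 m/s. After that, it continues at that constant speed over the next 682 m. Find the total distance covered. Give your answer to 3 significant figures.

Phase 1 (accelerating): v₀ = 40.0 m/s, a = 4.9 m/s².
v = v₀ + at → t = (65 − 40.0) / 4.9 = 5.10 s
v² = v₀² + 2aΔx → Δx = (65² − 40.0²)/(2·4.9) = 268 m

Phase 2 (constant speed): v₀ = 65.0 m/s, a = 0 m/s².
Constant speed: t = d/v = 682/65.0 = 10.5 s
Total distance = 268 + 682 = 950 m

950 m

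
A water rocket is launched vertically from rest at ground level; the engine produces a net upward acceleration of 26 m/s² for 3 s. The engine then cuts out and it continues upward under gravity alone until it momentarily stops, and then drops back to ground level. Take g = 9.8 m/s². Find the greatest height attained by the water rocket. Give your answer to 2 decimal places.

427.41 m

Phase 1 (powered ascent): v₀ = 0 m/s, a = 26 m/s².
v = v₀ + at = 0 + (26)(3) = 78.0 m/s
Δx = v₀t + ½at² = 0·3 + 0.5·26·3² = 117 m

Phase 2 (coasting upward): v₀ = 78.0 m/s, a = -9.8 m/s².
v = v₀ + at → t = (0 − 78.0) / -9.8 = 7.96 s
v² = v₀² + 2aΔx → Δx = (0² − 78.0²)/(2·-9.8) = 310 m
Maximum height = 117 + 310 = 427 m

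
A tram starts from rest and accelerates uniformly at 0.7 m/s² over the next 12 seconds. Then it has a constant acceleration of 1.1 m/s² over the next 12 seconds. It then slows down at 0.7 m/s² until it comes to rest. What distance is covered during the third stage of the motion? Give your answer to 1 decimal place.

333.3 m

Phase 1 (accelerating): v₀ = 0 m/s, a = 0.7 m/s².
v = v₀ + at = 0 + (0.7)(12) = 8.40 m/s
Δx = v₀t + ½at² = 0·12 + 0.5·0.7·12² = 50.4 m

Phase 2 (accelerating): v₀ = 8.40 m/s, a = 1.1 m/s².
v = v₀ + at = 8.40 + (1.1)(12) = 21.6 m/s
Δx = v₀t + ½at² = 8.40·12 + 0.5·1.1·12² = 180 m

Phase 3 (decelerating): v₀ = 21.6 m/s, a = -0.7 m/s².
v = v₀ + at → t = (0 − 21.6) / -0.7 = 30.9 s
v² = v₀² + 2aΔx → Δx = (0² − 21.6²)/(2·-0.7) = 333 m
Distance in phase 3 = 333 m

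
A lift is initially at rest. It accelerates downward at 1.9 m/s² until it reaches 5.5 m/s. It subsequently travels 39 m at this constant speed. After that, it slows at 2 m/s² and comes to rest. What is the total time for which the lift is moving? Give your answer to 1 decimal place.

12.7 s

Phase 1 (accelerating): v₀ = 0 m/s, a = 1.9 m/s².
v = v₀ + at → t = (5.5 − 0) / 1.9 = 2.89 s
v² = v₀² + 2aΔx → Δx = (5.5² − 0²)/(2·1.9) = 7.96 m

Phase 2 (constant speed): v₀ = 5.50 m/s, a = 0 m/s².
Constant speed: t = d/v = 39/5.50 = 7.09 s

Phase 3 (decelerating): v₀ = 5.50 m/s, a = -2 m/s².
v = v₀ + at → t = (0 − 5.50) / -2 = 2.75 s
v² = v₀² + 2aΔx → Δx = (0² − 5.50²)/(2·-2) = 7.56 m
Total time = 2.89 + 7.09 + 2.75 = 12.7 s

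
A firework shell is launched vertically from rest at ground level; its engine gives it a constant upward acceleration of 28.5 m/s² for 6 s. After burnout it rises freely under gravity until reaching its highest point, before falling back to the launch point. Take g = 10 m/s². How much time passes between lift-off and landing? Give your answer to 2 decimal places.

42.97 s

Phase 1 (powered ascent): v₀ = 0 m/s, a = 28.5 m/s².
v = v₀ + at = 0 + (28.5)(6) = 171 m/s
Δx = v₀t + ½at² = 0·6 + 0.5·28.5·6² = 513 m

Phase 2 (coasting upward): v₀ = 171 m/s, a = -10 m/s².
v = v₀ + at → t = (0 − 171) / -10 = 17.1 s
v² = v₀² + 2aΔx → Δx = (0² − 171²)/(2·-10) = 1460 m

Phase 3 (free fall): v₀ = 0 m/s, a = -10 m/s².
Falls 1980 m from rest: t = √(2·1980/10) = 19.9 s; v = g·t = 199 m/s.
Total time = 6.00 + 17.1 + 19.9 = 43.0 s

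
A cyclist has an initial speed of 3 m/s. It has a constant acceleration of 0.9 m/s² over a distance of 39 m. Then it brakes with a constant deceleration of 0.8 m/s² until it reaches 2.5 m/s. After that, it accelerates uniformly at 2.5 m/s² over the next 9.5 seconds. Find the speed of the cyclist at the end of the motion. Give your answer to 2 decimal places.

26.25 m/s

Phase 1 (accelerating): v₀ = 3.00 m/s, a = 0.9 m/s².
v² = v₀² + 2aΔx = 3.00² + 2·0.9·39 = 79.2 → v = 8.90 m/s
t = (v − v₀)/a = (8.90 − 3.00)/0.9 = 6.55 s

Phase 2 (decelerating): v₀ = 8.90 m/s, a = -0.8 m/s².
v = v₀ + at → t = (2.5 − 8.90) / -0.8 = 8.00 s
v² = v₀² + 2aΔx → Δx = (2.5² − 8.90²)/(2·-0.8) = 45.6 m

Phase 3 (accelerating): v₀ = 2.50 m/s, a = 2.5 m/s².
v = v₀ + at = 2.50 + (2.5)(9.5) = 26.2 m/s
Δx = v₀t + ½at² = 2.50·9.5 + 0.5·2.5·9.5² = 137 m
Final speed = 26.2 m/s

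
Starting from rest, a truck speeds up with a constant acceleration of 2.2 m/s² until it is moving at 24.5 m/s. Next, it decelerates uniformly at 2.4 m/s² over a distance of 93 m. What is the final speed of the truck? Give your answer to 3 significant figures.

12.4 m/s

Phase 1 (accelerating): v₀ = 0 m/s, a = 2.2 m/s².
v = v₀ + at → t = (24.5 − 0) / 2.2 = 11.1 s
v² = v₀² + 2aΔx → Δx = (24.5² − 0²)/(2·2.2) = 136 m

Phase 2 (decelerating): v₀ = 24.5 m/s, a = -2.4 m/s².
v² = v₀² + 2aΔx = 24.5² + 2·-2.4·93 = 154 → v = 12.4 m/s
t = (v − v₀)/a = (12.4 − 24.5)/-2.4 = 5.04 s
Final speed = 12.4 m/s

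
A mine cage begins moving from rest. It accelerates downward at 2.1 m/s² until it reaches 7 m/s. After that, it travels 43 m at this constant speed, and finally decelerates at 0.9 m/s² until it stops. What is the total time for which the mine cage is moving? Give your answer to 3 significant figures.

Phase 1 (accelerating): v₀ = 0 m/s, a = 2.1 m/s².
v = v₀ + at → t = (7 − 0) / 2.1 = 3.33 s
v² = v₀² + 2aΔx → Δx = (7² − 0²)/(2·2.1) = 11.7 m

Phase 2 (constant speed): v₀ = 7.00 m/s, a = 0 m/s².
Constant speed: t = d/v = 43/7.00 = 6.14 s

Phase 3 (decelerating): v₀ = 7.00 m/s, a = -0.9 m/s².
v = v₀ + at → t = (0 − 7.00) / -0.9 = 7.78 s
v² = v₀² + 2aΔx → Δx = (0² − 7.00²)/(2·-0.9) = 27.2 m
Total time = 3.33 + 6.14 + 7.78 = 17.3 s

17.3 s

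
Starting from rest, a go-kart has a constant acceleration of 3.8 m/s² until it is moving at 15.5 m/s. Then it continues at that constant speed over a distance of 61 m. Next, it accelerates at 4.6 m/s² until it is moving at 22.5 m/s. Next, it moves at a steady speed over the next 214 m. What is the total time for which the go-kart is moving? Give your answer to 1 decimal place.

Phase 1 (accelerating): v₀ = 0 m/s, a = 3.8 m/s².
v = v₀ + at → t = (15.5 − 0) / 3.8 = 4.08 s
v² = v₀² + 2aΔx → Δx = (15.5² − 0²)/(2·3.8) = 31.6 m

Phase 2 (constant speed): v₀ = 15.5 m/s, a = 0 m/s².
Constant speed: t = d/v = 61/15.5 = 3.94 s

Phase 3 (accelerating): v₀ = 15.5 m/s, a = 4.6 m/s².
v = v₀ + at → t = (22.5 − 15.5) / 4.6 = 1.52 s
v² = v₀² + 2aΔx → Δx = (22.5² − 15.5²)/(2·4.6) = 28.9 m

Phase 4 (constant speed): v₀ = 22.5 m/s, a = 0 m/s².
Constant speed: t = d/v = 214/22.5 = 9.51 s
Total time = 4.08 + 3.94 + 1.52 + 9.51 = 19.0 s

19.0 s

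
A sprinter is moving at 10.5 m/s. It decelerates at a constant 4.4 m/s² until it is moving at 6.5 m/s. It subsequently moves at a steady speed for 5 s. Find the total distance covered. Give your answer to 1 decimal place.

40.2 m

Phase 1 (decelerating): v₀ = 10.5 m/s, a = -4.4 m/s².
v = v₀ + at → t = (6.5 − 10.5) / -4.4 = 0.909 s
v² = v₀² + 2aΔx → Δx = (6.5² − 10.5²)/(2·-4.4) = 7.73 m

Phase 2 (constant speed): v₀ = 6.50 m/s, a = 0 m/s².
v = v₀ + at = 6.50 + (0)(5) = 6.50 m/s
Δx = v₀t + ½at² = 6.50·5 + 0.5·0·5² = 32.5 m
Total distance = 7.73 + 32.5 = 40.2 m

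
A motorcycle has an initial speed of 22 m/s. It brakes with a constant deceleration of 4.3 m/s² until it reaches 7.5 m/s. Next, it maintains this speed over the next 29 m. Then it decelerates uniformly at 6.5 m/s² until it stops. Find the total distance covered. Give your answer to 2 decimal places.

Phase 1 (decelerating): v₀ = 22.0 m/s, a = -4.3 m/s².
v = v₀ + at → t = (7.5 − 22.0) / -4.3 = 3.37 s
v² = v₀² + 2aΔx → Δx = (7.5² − 22.0²)/(2·-4.3) = 49.7 m

Phase 2 (constant speed): v₀ = 7.50 m/s, a = 0 m/s².
Constant speed: t = d/v = 29/7.50 = 3.87 s

Phase 3 (decelerating): v₀ = 7.50 m/s, a = -6.5 m/s².
v = v₀ + at → t = (0 − 7.50) / -6.5 = 1.15 s
v² = v₀² + 2aΔx → Δx = (0² − 7.50²)/(2·-6.5) = 4.33 m
Total distance = 49.7 + 29.0 + 4.33 = 83.1 m

83.07 m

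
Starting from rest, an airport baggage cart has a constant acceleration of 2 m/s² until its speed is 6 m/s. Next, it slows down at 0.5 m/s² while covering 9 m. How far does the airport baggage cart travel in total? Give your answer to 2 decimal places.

18.00 m

Phase 1 (accelerating): v₀ = 0 m/s, a = 2 m/s².
v = v₀ + at → t = (6 − 0) / 2 = 3.00 s
v² = v₀² + 2aΔx → Δx = (6² − 0²)/(2·2) = 9.00 m

Phase 2 (decelerating): v₀ = 6.00 m/s, a = -0.5 m/s².
v² = v₀² + 2aΔx = 6.00² + 2·-0.5·9 = 27.0 → v = 5.20 m/s
t = (v − v₀)/a = (5.20 − 6.00)/-0.5 = 1.61 s
Total distance = 9.00 + 9.00 = 18.0 m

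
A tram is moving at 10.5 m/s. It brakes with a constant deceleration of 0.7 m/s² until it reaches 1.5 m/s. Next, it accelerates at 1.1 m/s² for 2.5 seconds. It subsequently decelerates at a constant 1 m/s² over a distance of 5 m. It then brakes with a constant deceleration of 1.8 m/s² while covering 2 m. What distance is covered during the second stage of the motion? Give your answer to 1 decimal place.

Phase 1 (decelerating): v₀ = 10.5 m/s, a = -0.7 m/s².
v = v₀ + at → t = (1.5 − 10.5) / -0.7 = 12.9 s
v² = v₀² + 2aΔx → Δx = (1.5² − 10.5²)/(2·-0.7) = 77.1 m

Phase 2 (accelerating): v₀ = 1.50 m/s, a = 1.1 m/s².
v = v₀ + at = 1.50 + (1.1)(2.5) = 4.25 m/s
Δx = v₀t + ½at² = 1.50·2.5 + 0.5·1.1·2.5² = 7.19 m
Distance in phase 2 = 7.19 m

7.2 m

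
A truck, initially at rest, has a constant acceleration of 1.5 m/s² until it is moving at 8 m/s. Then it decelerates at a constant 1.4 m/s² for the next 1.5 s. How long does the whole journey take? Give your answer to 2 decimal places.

6.83 s

Phase 1 (accelerating): v₀ = 0 m/s, a = 1.5 m/s².
v = v₀ + at → t = (8 − 0) / 1.5 = 5.33 s
v² = v₀² + 2aΔx → Δx = (8² − 0²)/(2·1.5) = 21.3 m

Phase 2 (decelerating): v₀ = 8.00 m/s, a = -1.4 m/s².
v = v₀ + at = 8.00 + (-1.4)(1.5) = 5.90 m/s
Δx = v₀t + ½at² = 8.00·1.5 + 0.5·-1.4·1.5² = 10.4 m
Total time = 5.33 + 1.50 = 6.83 s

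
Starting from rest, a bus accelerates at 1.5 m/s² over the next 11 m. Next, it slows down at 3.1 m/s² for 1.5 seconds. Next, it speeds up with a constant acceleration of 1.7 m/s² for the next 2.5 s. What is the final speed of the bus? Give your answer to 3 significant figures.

5.34 m/s

Phase 1 (accelerating): v₀ = 0 m/s, a = 1.5 m/s².
v² = v₀² + 2aΔx = 0² + 2·1.5·11 = 33.0 → v = 5.74 m/s
t = (v − v₀)/a = (5.74 − 0)/1.5 = 3.83 s

Phase 2 (decelerating): v₀ = 5.74 m/s, a = -3.1 m/s².
v = v₀ + at = 5.74 + (-3.1)(1.5) = 1.09 m/s
Δx = v₀t + ½at² = 5.74·1.5 + 0.5·-3.1·1.5² = 5.13 m

Phase 3 (accelerating): v₀ = 1.09 m/s, a = 1.7 m/s².
v = v₀ + at = 1.09 + (1.7)(2.5) = 5.34 m/s
Δx = v₀t + ½at² = 1.09·2.5 + 0.5·1.7·2.5² = 8.05 m
Final speed = 5.34 m/s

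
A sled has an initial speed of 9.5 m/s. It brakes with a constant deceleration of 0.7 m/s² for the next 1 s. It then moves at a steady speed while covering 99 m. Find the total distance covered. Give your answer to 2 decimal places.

Phase 1 (decelerating): v₀ = 9.50 m/s, a = -0.7 m/s².
v = v₀ + at = 9.50 + (-0.7)(1) = 8.80 m/s
Δx = v₀t + ½at² = 9.50·1 + 0.5·-0.7·1² = 9.15 m

Phase 2 (constant speed): v₀ = 8.80 m/s, a = 0 m/s².
Constant speed: t = d/v = 99/8.80 = 11.2 s
Total distance = 9.15 + 99.0 = 108 m

108.15 m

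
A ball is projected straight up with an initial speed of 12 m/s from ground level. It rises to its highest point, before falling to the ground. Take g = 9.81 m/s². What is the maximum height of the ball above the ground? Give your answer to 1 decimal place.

7.3 m

Phase 1 (rising): v₀ = 12.0 m/s, a = -9.81 m/s².
v = v₀ + at → t = (0 − 12.0) / -9.81 = 1.22 s
v² = v₀² + 2aΔx → Δx = (0² − 12.0²)/(2·-9.81) = 7.34 m
Maximum height = 7.34 m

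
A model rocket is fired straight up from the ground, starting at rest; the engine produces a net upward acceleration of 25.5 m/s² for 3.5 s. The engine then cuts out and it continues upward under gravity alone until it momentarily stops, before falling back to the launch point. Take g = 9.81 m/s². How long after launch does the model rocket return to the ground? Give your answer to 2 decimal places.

Phase 1 (powered ascent): v₀ = 0 m/s, a = 25.5 m/s².
v = v₀ + at = 0 + (25.5)(3.5) = 89.2 m/s
Δx = v₀t + ½at² = 0·3.5 + 0.5·25.5·3.5² = 156 m

Phase 2 (coasting upward): v₀ = 89.2 m/s, a = -9.81 m/s².
v = v₀ + at → t = (0 − 89.2) / -9.81 = 9.10 s
v² = v₀² + 2aΔx → Δx = (0² − 89.2²)/(2·-9.81) = 406 m

Phase 3 (free fall): v₀ = 0 m/s, a = -9.81 m/s².
Falls 562 m from rest: t = √(2·562/9.81) = 10.7 s; v = g·t = 105 m/s.
Total time = 3.50 + 9.10 + 10.7 = 23.3 s

23.30 s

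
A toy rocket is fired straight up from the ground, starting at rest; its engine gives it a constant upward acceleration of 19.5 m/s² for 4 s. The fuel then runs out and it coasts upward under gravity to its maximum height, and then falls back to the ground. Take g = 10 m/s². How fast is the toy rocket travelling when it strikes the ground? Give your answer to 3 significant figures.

Phase 1 (powered ascent): v₀ = 0 m/s, a = 19.5 m/s².
v = v₀ + at = 0 + (19.5)(4) = 78.0 m/s
Δx = v₀t + ½at² = 0·4 + 0.5·19.5·4² = 156 m

Phase 2 (coasting upward): v₀ = 78.0 m/s, a = -10 m/s².
v = v₀ + at → t = (0 − 78.0) / -10 = 7.80 s
v² = v₀² + 2aΔx → Δx = (0² − 78.0²)/(2·-10) = 304 m

Phase 3 (free fall): v₀ = 0 m/s, a = -10 m/s².
Falls 460 m from rest: t = √(2·460/10) = 9.59 s; v = g·t = 95.9 m/s.
Impact speed = 95.9 m/s

95.9 m/s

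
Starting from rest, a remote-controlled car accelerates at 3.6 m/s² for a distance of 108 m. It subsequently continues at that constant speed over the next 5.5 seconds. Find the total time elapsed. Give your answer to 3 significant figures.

13.2 s

Phase 1 (accelerating): v₀ = 0 m/s, a = 3.6 m/s².
v² = v₀² + 2aΔx = 0² + 2·3.6·108 = 778 → v = 27.9 m/s
t = (v − v₀)/a = (27.9 − 0)/3.6 = 7.75 s

Phase 2 (constant speed): v₀ = 27.9 m/s, a = 0 m/s².
v = v₀ + at = 27.9 + (0)(5.5) = 27.9 m/s
Δx = v₀t + ½at² = 27.9·5.5 + 0.5·0·5.5² = 153 m
Total time = 7.75 + 5.50 = 13.2 s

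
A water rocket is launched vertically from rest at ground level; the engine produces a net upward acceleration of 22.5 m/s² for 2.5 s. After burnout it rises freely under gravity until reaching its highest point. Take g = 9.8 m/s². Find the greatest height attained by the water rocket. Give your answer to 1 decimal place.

Phase 1 (powered ascent): v₀ = 0 m/s, a = 22.5 m/s².
v = v₀ + at = 0 + (22.5)(2.5) = 56.2 m/s
Δx = v₀t + ½at² = 0·2.5 + 0.5·22.5·2.5² = 70.3 m

Phase 2 (coasting upward): v₀ = 56.2 m/s, a = -9.8 m/s².
v = v₀ + at → t = (0 − 56.2) / -9.8 = 5.74 s
v² = v₀² + 2aΔx → Δx = (0² − 56.2²)/(2·-9.8) = 161 m
Maximum height = 70.3 + 161 = 232 m

231.7 m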